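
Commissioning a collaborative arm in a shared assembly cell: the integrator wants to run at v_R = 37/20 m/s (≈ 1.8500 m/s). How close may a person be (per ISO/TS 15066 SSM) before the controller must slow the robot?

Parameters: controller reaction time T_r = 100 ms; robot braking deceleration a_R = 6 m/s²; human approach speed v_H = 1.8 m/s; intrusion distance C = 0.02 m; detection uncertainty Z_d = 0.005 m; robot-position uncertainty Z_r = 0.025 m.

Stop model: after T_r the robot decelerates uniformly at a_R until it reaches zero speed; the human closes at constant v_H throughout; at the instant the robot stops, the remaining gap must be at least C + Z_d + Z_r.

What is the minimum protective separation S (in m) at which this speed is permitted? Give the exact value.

stop time T_s = (37/20)/6 = 0.3083 s
robot in T_r: 1.8500·0.1000 = 0.1850 m
braking distance = 1.8500²/(2·6.0000) = 0.2852 m
human closes 1.8000·0.4083 = 0.7350 m
residual clearance needed = 0.0200+0.0050+0.0250 = 0.0500 m
S_min ≈ 0.1850+0.2852+0.7350+0.0500  ⇒  S_min = 241/192 m

S_min = 241/192 m = 1.2552 m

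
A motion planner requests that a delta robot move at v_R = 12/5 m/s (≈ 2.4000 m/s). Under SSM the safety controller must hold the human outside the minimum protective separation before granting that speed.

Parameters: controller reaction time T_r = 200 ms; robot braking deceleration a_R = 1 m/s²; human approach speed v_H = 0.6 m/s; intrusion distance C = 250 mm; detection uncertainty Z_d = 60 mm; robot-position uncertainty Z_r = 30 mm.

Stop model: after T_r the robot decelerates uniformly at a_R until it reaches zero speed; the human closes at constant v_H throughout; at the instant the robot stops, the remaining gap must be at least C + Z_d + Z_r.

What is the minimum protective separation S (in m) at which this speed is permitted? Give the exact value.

braking lasts T_s = (12/5)/1 = 2.4000 s
reaction-phase robot travel = 2.4000·0.2000 = 0.4800 m
braking distance = 2.4000²/(2·1.0000) = 2.8800 m
human closes 0.6000·2.6000 = 1.5600 m
residual clearance needed = 0.2500+0.0600+0.0300 = 0.3400 m
S_min ≈ 0.4800+2.8800+1.5600+0.3400  ⇒  S_min = 263/50 m

S_min = 263/50 m = 5.2600 m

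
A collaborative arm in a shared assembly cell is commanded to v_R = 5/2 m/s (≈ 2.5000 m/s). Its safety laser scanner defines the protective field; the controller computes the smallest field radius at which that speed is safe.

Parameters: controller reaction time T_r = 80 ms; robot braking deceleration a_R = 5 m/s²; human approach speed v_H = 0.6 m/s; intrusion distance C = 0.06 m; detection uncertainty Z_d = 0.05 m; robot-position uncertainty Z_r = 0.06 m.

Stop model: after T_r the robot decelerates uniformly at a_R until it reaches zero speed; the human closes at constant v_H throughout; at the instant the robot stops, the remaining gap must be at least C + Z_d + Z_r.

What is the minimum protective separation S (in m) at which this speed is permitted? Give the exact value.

braking lasts T_s = (5/2)/5 = 0.5000 s
robot in T_r: 2.5000·0.0800 = 0.2000 m
robot under decel: 2.5000²/(2·5.0000) = 0.6250 m
human closes 0.6000·0.5800 = 0.3480 m
residual clearance needed = 0.0600+0.0500+0.0600 = 0.1700 m
S_min ≈ 0.2000+0.6250+0.3480+0.1700  ⇒  S_min = 1343/1000 m

S_min = 1343/1000 m = 1.3430 m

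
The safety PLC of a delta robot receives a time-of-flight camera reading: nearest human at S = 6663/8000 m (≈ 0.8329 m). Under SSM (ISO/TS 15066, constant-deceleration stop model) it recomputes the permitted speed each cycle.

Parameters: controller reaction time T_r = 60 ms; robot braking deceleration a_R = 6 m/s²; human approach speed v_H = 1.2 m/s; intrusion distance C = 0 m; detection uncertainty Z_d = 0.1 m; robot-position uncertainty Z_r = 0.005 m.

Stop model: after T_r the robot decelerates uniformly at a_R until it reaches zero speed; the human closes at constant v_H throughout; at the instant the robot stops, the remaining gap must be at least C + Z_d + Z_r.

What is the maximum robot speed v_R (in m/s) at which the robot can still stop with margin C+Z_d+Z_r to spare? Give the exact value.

at the boundary: (1/12)·v² + (13/50)·v + (-5247/8000) = 0
  disc = (13/50)² − 4·(1/12)·(-5247/8000) = 11449/40000 ; √disc = 107/200
  v_R = (−(13/50) + 107/200) / (2·(1/12)) = 33/20 m/s
check:
T_s = v_R/a_R = (33/20)/6 = 0.2750 s
robot in T_r: 1.6500·0.0600 = 0.0990 m
robot covers 1.6500·0.2750 − ½·6.0000·0.2750² = 0.2269 m while stopping
human over T_r+T_s: 1.2000·(0.0600+0.2750) = 0.4020 m
residual clearance needed = 0.0000+0.1000+0.0050 = 0.1050 m
sum ≈ 0.0990+0.2269+0.4020+0.1050 ≈ 0.8329 m = S ✓

v_R_max = 33/20 m/s = 1.6500 m/s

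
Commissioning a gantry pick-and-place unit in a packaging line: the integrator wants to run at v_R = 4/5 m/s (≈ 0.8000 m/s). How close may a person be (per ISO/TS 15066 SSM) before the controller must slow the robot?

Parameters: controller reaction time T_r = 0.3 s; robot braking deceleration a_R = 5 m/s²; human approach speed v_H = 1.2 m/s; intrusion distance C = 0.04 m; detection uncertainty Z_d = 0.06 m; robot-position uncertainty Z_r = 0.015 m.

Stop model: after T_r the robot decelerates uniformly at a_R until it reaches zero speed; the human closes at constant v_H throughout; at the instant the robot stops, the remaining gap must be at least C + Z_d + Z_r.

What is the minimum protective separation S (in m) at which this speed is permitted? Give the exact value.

braking lasts T_s = (4/5)/5 = 0.1600 s
reaction-phase robot travel = 0.8000·0.3000 = 0.2400 m
robot under decel: 0.8000²/(2·5.0000) = 0.0640 m
human over T_r+T_s: 1.2000·(0.3000+0.1600) = 0.5520 m
C+Z_d+Z_r = 0.0400+0.0600+0.0150 = 0.1150 m
S_min ≈ 0.2400+0.0640+0.5520+0.1150  ⇒  S_min = 971/1000 m

S_min = 971/1000 m = 0.9710 m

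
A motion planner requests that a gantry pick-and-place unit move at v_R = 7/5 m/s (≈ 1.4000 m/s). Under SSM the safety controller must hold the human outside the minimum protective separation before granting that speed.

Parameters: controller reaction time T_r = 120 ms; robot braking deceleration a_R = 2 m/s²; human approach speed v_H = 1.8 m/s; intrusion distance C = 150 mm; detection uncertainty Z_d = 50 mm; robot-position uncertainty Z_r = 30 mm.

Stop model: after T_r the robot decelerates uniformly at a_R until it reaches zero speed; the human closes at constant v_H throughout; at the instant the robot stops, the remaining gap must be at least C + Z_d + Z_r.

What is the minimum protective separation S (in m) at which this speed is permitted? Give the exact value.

S_min = 591/250 m = 2.3640 m

stop time T_s = (7/5)/2 = 0.7000 s
robot covers v_R·T_r = 1.4000·0.1200 = 0.1680 m before braking
braking distance = 1.4000²/(2·2.0000) = 0.4900 m
human over T_r+T_s: 1.8000·(0.1200+0.7000) = 1.4760 m
residual clearance needed = 0.1500+0.0500+0.0300 = 0.2300 m
S_min ≈ 0.1680+0.4900+1.4760+0.2300  ⇒  S_min = 591/250 m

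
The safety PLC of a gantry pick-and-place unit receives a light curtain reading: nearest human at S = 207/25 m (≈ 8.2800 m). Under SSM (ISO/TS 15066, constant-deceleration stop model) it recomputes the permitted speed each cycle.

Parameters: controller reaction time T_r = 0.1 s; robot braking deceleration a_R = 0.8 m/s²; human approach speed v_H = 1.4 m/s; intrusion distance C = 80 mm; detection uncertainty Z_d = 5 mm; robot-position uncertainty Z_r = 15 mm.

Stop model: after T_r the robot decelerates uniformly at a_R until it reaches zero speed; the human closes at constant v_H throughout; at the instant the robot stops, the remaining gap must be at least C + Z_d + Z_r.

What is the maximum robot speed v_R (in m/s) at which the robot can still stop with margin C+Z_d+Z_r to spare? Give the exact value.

at the boundary: (5/8)·v² + (37/20)·v + (-201/25) = 0
  disc = (37/20)² − 4·(5/8)·(-201/25) = 9409/400 ; √disc = 97/20
  v_R = (−(37/20) + 97/20) / (2·(5/8)) = 12/5 m/s
check:
braking lasts T_s = (12/5)/(4/5) = 3.0000 s
robot covers v_R·T_r = 2.4000·0.1000 = 0.2400 m before braking
robot covers 2.4000·3.0000 − ½·0.8000·3.0000² = 3.6000 m while stopping
human over T_r+T_s: 1.4000·(0.1000+3.0000) = 4.3400 m
C+Z_d+Z_r = 0.0800+0.0050+0.0150 = 0.1000 m
sum ≈ 0.2400+3.6000+4.3400+0.1000 ≈ 8.2800 m = S ✓

v_R_max = 12/5 m/s = 2.4000 m/s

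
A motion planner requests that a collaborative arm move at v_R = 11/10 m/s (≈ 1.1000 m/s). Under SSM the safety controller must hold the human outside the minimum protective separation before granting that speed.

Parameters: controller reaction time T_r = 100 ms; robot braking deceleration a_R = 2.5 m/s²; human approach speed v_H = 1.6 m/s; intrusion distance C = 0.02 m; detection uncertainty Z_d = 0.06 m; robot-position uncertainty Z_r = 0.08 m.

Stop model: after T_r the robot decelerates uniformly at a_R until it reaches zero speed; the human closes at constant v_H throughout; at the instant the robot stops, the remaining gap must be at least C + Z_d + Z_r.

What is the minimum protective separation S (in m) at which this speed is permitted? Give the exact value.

S_min = 172/125 m = 1.3760 m

braking lasts T_s = (11/10)/(5/2) = 0.4400 s
robot in T_r: 1.1000·0.1000 = 0.1100 m
robot under decel: 1.1000²/(2·2.5000) = 0.2420 m
human over T_r+T_s: 1.6000·(0.1000+0.4400) = 0.8640 m
C+Z_d+Z_r = 0.0200+0.0600+0.0800 = 0.1600 m
S_min ≈ 0.1100+0.2420+0.8640+0.1600  ⇒  S_min = 172/125 m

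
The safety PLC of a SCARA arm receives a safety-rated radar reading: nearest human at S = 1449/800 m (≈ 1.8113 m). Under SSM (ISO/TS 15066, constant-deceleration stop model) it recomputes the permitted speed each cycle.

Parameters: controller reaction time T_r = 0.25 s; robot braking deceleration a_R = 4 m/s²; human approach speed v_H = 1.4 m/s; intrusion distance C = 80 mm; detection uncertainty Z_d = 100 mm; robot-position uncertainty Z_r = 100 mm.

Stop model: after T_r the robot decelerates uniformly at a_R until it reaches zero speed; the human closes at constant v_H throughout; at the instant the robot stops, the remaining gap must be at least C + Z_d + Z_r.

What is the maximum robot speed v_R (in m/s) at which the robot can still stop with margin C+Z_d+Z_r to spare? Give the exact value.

at the boundary: (1/8)·v² + (3/5)·v + (-189/160) = 0
  disc = (3/5)² − 4·(1/8)·(-189/160) = 1521/1600 ; √disc = 39/40
  v_R = (−(3/5) + 39/40) / (2·(1/8)) = 3/2 m/s
check:
braking lasts T_s = (3/2)/4 = 0.3750 s
robot covers v_R·T_r = 1.5000·0.2500 = 0.3750 m before braking
robot under decel: 1.5000²/(2·4.0000) = 0.2812 m
person approaches 1.4000·(0.2500+0.3750) = 0.8750 m
residual clearance needed = 0.0800+0.1000+0.1000 = 0.2800 m
sum ≈ 0.3750+0.2812+0.8750+0.2800 ≈ 1.8113 m = S ✓

v_R_max = 3/2 m/s = 1.5000 m/s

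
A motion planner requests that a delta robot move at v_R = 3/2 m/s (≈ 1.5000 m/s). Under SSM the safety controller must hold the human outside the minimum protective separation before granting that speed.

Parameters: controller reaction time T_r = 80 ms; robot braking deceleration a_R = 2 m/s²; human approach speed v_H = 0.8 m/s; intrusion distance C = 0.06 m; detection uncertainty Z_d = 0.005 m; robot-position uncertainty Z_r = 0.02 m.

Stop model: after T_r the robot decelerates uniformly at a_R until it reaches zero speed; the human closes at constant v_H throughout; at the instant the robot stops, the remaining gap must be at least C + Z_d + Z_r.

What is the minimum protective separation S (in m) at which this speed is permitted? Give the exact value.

S_min = 2863/2000 m = 1.4315 m

stop time T_s = (3/2)/2 = 0.7500 s
robot in T_r: 1.5000·0.0800 = 0.1200 m
braking distance = 1.5000²/(2·2.0000) = 0.5625 m
person approaches 0.8000·(0.0800+0.7500) = 0.6640 m
C+Z_d+Z_r = 0.0600+0.0050+0.0200 = 0.0850 m
S_min ≈ 0.1200+0.5625+0.6640+0.0850  ⇒  S_min = 2863/2000 m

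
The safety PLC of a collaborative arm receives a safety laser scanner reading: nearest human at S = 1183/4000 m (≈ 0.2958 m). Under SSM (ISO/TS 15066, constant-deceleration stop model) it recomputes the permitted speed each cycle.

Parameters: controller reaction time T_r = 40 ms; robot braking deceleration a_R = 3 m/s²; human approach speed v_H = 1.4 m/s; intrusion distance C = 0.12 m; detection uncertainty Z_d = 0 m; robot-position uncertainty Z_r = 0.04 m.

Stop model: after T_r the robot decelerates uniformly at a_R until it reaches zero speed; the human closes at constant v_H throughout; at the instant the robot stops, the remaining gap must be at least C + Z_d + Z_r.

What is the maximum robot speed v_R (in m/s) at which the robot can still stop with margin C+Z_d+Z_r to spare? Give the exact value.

v_R_max = 3/20 m/s = 0.1500 m/s

collect terms ⇒ (1/6)·v_R² + (38/75)·v_R + (-319/4000) = 0
  disc = (38/75)² − 4·(1/6)·(-319/4000) = 27889/90000 ; √disc = 167/300
  v_R = (−(38/75) + 167/300) / (2·(1/6)) = 3/20 m/s
check:
T_s = v_R/a_R = (3/20)/3 = 0.0500 s
reaction-phase robot travel = 0.1500·0.0400 = 0.0060 m
robot covers 0.1500·0.0500 − ½·3.0000·0.0500² = 0.0037 m while stopping
human over T_r+T_s: 1.4000·(0.0400+0.0500) = 0.1260 m
C+Z_d+Z_r = 0.1200+0.0000+0.0400 = 0.1600 m
sum ≈ 0.0060+0.0037+0.1260+0.1600 ≈ 0.2958 m = S ✓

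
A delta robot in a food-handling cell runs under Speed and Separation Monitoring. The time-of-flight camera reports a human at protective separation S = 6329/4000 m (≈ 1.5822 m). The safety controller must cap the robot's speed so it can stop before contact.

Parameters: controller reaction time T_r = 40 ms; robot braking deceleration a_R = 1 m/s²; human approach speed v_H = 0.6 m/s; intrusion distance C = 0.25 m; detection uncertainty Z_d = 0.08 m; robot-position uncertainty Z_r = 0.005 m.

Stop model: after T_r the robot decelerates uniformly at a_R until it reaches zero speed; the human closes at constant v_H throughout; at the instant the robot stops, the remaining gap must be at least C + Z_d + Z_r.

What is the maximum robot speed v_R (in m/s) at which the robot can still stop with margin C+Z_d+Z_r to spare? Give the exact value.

v_R_max = 21/20 m/s = 1.0500 m/s

collect terms ⇒ (1/2)·v_R² + (16/25)·v_R + (-4893/4000) = 0
  disc = (16/25)² − 4·(1/2)·(-4893/4000) = 28561/10000 ; √disc = 169/100
  v_R = (−(16/25) + 169/100) / (2·(1/2)) = 21/20 m/s
check:
braking lasts T_s = (21/20)/1 = 1.0500 s
robot covers v_R·T_r = 1.0500·0.0400 = 0.0420 m before braking
braking distance = 1.0500²/(2·1.0000) = 0.5513 m
human over T_r+T_s: 0.6000·(0.0400+1.0500) = 0.6540 m
margins: 0.2500+0.0800+0.0050 = 0.3350 m
sum ≈ 0.0420+0.5513+0.6540+0.3350 ≈ 1.5822 m = S ✓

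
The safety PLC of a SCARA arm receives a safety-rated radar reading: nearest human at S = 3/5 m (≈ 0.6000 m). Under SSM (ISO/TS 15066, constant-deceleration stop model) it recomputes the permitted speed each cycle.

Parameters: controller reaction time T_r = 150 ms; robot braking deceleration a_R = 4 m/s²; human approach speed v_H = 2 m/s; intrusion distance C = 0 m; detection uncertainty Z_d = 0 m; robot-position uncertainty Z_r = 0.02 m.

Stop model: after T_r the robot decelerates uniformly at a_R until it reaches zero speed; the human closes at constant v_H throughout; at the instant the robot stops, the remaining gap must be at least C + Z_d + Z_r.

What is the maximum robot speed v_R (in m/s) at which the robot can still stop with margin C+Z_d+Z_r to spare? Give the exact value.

collect terms ⇒ (1/8)·v_R² + (13/20)·v_R + (-7/25) = 0
  disc = (13/20)² − 4·(1/8)·(-7/25) = 9/16 ; √disc = 3/4
  v_R = (−(13/20) + 3/4) / (2·(1/8)) = 2/5 m/s
check:
T_s = v_R/a_R = (2/5)/4 = 0.1000 s
reaction-phase robot travel = 0.4000·0.1500 = 0.0600 m
robot covers 0.4000·0.1000 − ½·4.0000·0.1000² = 0.0200 m while stopping
person approaches 2.0000·(0.1500+0.1000) = 0.5000 m
C+Z_d+Z_r = 0.0000+0.0000+0.0200 = 0.0200 m
sum ≈ 0.0600+0.0200+0.5000+0.0200 ≈ 0.6000 m = S ✓

v_R_max = 2/5 m/s = 0.4000 m/s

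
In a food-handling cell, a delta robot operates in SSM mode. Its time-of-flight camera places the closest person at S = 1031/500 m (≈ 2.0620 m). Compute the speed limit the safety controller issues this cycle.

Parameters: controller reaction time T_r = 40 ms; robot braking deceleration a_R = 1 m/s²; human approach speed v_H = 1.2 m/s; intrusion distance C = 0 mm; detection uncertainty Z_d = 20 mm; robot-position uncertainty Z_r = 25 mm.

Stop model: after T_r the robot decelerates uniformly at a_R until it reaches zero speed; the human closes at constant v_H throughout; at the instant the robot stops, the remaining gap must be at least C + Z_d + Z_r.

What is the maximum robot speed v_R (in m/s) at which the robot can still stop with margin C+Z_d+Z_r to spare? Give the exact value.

v_R_max = 11/10 m/s = 1.1000 m/s

at the boundary: (1/2)·v² + (31/25)·v + (-1969/1000) = 0
  disc = (31/25)² − 4·(1/2)·(-1969/1000) = 13689/2500 ; √disc = 117/50
  v_R = (−(31/25) + 117/50) / (2·(1/2)) = 11/10 m/s
check:
braking lasts T_s = (11/10)/1 = 1.1000 s
robot in T_r: 1.1000·0.0400 = 0.0440 m
robot covers 1.1000·1.1000 − ½·1.0000·1.1000² = 0.6050 m while stopping
human over T_r+T_s: 1.2000·(0.0400+1.1000) = 1.3680 m
margins: 0.0000+0.0200+0.0250 = 0.0450 m
sum ≈ 0.0440+0.6050+1.3680+0.0450 ≈ 2.0620 m = S ✓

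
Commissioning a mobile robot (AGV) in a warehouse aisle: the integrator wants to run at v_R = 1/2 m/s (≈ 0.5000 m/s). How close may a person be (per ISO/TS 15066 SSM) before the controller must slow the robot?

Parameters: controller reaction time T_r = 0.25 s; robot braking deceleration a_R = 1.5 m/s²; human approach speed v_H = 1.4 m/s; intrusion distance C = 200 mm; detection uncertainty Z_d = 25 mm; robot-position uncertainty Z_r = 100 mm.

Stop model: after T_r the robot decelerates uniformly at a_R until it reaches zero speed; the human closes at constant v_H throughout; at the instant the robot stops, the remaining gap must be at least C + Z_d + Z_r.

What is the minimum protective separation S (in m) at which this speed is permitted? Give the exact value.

braking lasts T_s = (1/2)/(3/2) = 0.3333 s
robot in T_r: 0.5000·0.2500 = 0.1250 m
braking distance = 0.5000²/(2·1.5000) = 0.0833 m
human closes 1.4000·0.5833 = 0.8167 m
residual clearance needed = 0.2000+0.0250+0.1000 = 0.3250 m
S_min ≈ 0.1250+0.0833+0.8167+0.3250  ⇒  S_min = 27/20 m

S_min = 27/20 m = 1.3500 m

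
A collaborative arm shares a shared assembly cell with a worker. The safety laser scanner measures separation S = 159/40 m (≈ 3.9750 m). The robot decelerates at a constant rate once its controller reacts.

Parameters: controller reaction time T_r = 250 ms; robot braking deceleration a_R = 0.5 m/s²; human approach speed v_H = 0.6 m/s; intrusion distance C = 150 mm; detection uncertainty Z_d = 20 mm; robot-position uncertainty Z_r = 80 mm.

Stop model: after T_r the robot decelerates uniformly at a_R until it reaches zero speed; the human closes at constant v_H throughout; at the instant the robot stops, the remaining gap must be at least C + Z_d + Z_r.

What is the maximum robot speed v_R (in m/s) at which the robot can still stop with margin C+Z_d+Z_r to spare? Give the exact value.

v_R_max = 13/10 m/s = 1.3000 m/s

at the boundary: (1)·v² + (29/20)·v + (-143/40) = 0
  disc = (29/20)² − 4·(1)·(-143/40) = 6561/400 ; √disc = 81/20
  v_R = (−(29/20) + 81/20) / (2·(1)) = 13/10 m/s
check:
stop time T_s = (13/10)/(1/2) = 2.6000 s
reaction-phase robot travel = 1.3000·0.2500 = 0.3250 m
braking distance = 1.3000²/(2·0.5000) = 1.6900 m
person approaches 0.6000·(0.2500+2.6000) = 1.7100 m
margins: 0.1500+0.0200+0.0800 = 0.2500 m
sum ≈ 0.3250+1.6900+1.7100+0.2500 ≈ 3.9750 m = S ✓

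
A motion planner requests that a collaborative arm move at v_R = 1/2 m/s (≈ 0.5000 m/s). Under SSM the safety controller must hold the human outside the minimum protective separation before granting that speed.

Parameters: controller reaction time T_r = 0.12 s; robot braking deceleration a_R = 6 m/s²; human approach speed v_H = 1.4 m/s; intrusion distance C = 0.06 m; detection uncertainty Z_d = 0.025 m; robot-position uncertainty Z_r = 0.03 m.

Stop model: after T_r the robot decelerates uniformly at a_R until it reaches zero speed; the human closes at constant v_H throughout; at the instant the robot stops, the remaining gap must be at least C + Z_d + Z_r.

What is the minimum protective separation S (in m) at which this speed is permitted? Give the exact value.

S_min = 961/2000 m = 0.4805 m

braking lasts T_s = (1/2)/6 = 0.0833 s
robot in T_r: 0.5000·0.1200 = 0.0600 m
robot under decel: 0.5000²/(2·6.0000) = 0.0208 m
person approaches 1.4000·(0.1200+0.0833) = 0.2847 m
residual clearance needed = 0.0600+0.0250+0.0300 = 0.1150 m
S_min ≈ 0.0600+0.0208+0.2847+0.1150  ⇒  S_min = 961/2000 m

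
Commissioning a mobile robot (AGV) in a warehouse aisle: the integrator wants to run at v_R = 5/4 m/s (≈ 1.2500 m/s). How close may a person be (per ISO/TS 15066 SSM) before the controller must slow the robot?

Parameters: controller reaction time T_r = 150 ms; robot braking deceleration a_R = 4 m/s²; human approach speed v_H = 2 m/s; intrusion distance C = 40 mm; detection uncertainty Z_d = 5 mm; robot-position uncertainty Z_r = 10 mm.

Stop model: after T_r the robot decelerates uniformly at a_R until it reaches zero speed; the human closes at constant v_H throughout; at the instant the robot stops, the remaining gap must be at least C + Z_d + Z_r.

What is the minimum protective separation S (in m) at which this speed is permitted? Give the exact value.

S_min = 4361/3200 m = 1.3628 m

T_s = v_R/a_R = (5/4)/4 = 0.3125 s
robot in T_r: 1.2500·0.1500 = 0.1875 m
braking distance = 1.2500²/(2·4.0000) = 0.1953 m
person approaches 2.0000·(0.1500+0.3125) = 0.9250 m
residual clearance needed = 0.0400+0.0050+0.0100 = 0.0550 m
S_min ≈ 0.1875+0.1953+0.9250+0.0550  ⇒  S_min = 4361/3200 m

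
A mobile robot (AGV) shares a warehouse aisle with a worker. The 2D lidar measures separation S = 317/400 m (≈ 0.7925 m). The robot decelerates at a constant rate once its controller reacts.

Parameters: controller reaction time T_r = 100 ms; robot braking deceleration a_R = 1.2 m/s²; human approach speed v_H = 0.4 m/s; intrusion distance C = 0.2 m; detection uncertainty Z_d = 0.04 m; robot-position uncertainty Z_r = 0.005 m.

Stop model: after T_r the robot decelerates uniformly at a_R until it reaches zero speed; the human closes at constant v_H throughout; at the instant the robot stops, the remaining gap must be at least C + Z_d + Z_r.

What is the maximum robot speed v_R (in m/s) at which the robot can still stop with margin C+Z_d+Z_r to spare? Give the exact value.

v_R_max = 7/10 m/s = 0.7000 m/s

at the boundary: (5/12)·v² + (13/30)·v + (-203/400) = 0
  disc = (13/30)² − 4·(5/12)·(-203/400) = 3721/3600 ; √disc = 61/60
  v_R = (−(13/30) + 61/60) / (2·(5/12)) = 7/10 m/s
check:
stop time T_s = (7/10)/(6/5) = 0.5833 s
robot in T_r: 0.7000·0.1000 = 0.0700 m
braking distance = 0.7000²/(2·1.2000) = 0.2042 m
human over T_r+T_s: 0.4000·(0.1000+0.5833) = 0.2733 m
residual clearance needed = 0.2000+0.0400+0.0050 = 0.2450 m
sum ≈ 0.0700+0.2042+0.2733+0.2450 ≈ 0.7925 m = S ✓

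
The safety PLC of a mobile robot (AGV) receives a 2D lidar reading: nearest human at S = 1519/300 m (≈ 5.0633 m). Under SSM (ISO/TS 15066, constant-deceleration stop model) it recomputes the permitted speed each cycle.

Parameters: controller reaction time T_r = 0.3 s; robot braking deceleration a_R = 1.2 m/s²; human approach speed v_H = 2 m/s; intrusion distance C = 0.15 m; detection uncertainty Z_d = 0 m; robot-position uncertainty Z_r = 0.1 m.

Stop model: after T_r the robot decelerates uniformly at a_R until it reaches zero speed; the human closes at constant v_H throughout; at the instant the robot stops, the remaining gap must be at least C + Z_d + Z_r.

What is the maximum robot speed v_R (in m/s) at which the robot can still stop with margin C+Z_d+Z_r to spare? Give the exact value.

collect terms ⇒ (5/12)·v_R² + (59/30)·v_R + (-316/75) = 0
  disc = (59/30)² − 4·(5/12)·(-316/75) = 1089/100 ; √disc = 33/10
  v_R = (−(59/30) + 33/10) / (2·(5/12)) = 8/5 m/s
check:
stop time T_s = (8/5)/(6/5) = 1.3333 s
reaction-phase robot travel = 1.6000·0.3000 = 0.4800 m
robot covers 1.6000·1.3333 − ½·1.2000·1.3333² = 1.0667 m while stopping
human closes 2.0000·1.6333 = 3.2667 m
residual clearance needed = 0.1500+0.0000+0.1000 = 0.2500 m
sum ≈ 0.4800+1.0667+3.2667+0.2500 ≈ 5.0633 m = S ✓

v_R_max = 8/5 m/s = 1.6000 m/s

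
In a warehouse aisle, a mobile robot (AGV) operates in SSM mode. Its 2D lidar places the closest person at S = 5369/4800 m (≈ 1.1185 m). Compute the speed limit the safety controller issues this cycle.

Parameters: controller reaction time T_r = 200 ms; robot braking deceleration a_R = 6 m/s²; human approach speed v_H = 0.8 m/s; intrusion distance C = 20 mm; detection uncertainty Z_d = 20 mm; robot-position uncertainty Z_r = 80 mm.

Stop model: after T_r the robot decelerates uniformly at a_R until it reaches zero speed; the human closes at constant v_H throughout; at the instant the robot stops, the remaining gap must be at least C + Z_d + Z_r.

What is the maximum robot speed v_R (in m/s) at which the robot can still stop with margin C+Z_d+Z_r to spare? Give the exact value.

at the boundary: (1/12)·v² + (1/3)·v + (-161/192) = 0
  disc = (1/3)² − 4·(1/12)·(-161/192) = 25/64 ; √disc = 5/8
  v_R = (−(1/3) + 5/8) / (2·(1/12)) = 7/4 m/s
check:
stop time T_s = (7/4)/6 = 0.2917 s
robot covers v_R·T_r = 1.7500·0.2000 = 0.3500 m before braking
braking distance = 1.7500²/(2·6.0000) = 0.2552 m
human over T_r+T_s: 0.8000·(0.2000+0.2917) = 0.3933 m
C+Z_d+Z_r = 0.0200+0.0200+0.0800 = 0.1200 m
sum ≈ 0.3500+0.2552+0.3933+0.1200 ≈ 1.1185 m = S ✓

v_R_max = 7/4 m/s = 1.7500 m/s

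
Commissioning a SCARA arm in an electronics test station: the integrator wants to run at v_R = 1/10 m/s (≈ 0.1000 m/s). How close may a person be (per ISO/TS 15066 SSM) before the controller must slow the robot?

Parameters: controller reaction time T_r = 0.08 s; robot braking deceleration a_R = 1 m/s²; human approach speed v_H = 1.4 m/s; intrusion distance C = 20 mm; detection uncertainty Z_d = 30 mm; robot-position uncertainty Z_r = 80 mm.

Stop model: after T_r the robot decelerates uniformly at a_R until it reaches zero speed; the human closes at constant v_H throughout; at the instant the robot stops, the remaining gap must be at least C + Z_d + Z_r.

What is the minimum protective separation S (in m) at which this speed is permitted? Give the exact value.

S_min = 79/200 m = 0.3950 m

braking lasts T_s = (1/10)/1 = 0.1000 s
robot in T_r: 0.1000·0.0800 = 0.0080 m
braking distance = 0.1000²/(2·1.0000) = 0.0050 m
human over T_r+T_s: 1.4000·(0.0800+0.1000) = 0.2520 m
residual clearance needed = 0.0200+0.0300+0.0800 = 0.1300 m
S_min ≈ 0.0080+0.0050+0.2520+0.1300  ⇒  S_min = 79/200 m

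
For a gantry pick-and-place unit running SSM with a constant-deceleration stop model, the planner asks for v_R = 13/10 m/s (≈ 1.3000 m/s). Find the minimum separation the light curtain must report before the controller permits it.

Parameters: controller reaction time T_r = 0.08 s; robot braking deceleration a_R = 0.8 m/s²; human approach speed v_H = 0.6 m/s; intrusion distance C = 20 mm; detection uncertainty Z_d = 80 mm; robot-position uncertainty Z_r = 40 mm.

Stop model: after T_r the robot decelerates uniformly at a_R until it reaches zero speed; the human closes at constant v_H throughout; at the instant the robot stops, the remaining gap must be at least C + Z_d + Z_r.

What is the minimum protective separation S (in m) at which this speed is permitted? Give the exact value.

T_s = v_R/a_R = (13/10)/(4/5) = 1.6250 s
robot covers v_R·T_r = 1.3000·0.0800 = 0.1040 m before braking
braking distance = 1.3000²/(2·0.8000) = 1.0562 m
human closes 0.6000·1.7050 = 1.0230 m
margins: 0.0200+0.0800+0.0400 = 0.1400 m
S_min ≈ 0.1040+1.0562+1.0230+0.1400  ⇒  S_min = 9293/4000 m

S_min = 9293/4000 m = 2.3232 m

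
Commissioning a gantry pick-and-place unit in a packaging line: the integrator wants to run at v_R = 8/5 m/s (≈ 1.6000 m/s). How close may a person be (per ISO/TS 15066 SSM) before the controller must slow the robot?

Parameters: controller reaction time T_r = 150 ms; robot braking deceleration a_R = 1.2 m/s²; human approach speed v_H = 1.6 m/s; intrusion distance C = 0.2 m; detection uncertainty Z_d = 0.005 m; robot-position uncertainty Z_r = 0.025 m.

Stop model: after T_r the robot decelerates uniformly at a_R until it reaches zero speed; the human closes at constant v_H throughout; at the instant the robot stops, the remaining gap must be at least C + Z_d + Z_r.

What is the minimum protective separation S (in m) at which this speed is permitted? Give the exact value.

T_s = v_R/a_R = (8/5)/(6/5) = 1.3333 s
robot covers v_R·T_r = 1.6000·0.1500 = 0.2400 m before braking
robot covers 1.6000·1.3333 − ½·1.2000·1.3333² = 1.0667 m while stopping
person approaches 1.6000·(0.1500+1.3333) = 2.3733 m
margins: 0.2000+0.0050+0.0250 = 0.2300 m
S_min ≈ 0.2400+1.0667+2.3733+0.2300  ⇒  S_min = 391/100 m

S_min = 391/100 m = 3.9100 m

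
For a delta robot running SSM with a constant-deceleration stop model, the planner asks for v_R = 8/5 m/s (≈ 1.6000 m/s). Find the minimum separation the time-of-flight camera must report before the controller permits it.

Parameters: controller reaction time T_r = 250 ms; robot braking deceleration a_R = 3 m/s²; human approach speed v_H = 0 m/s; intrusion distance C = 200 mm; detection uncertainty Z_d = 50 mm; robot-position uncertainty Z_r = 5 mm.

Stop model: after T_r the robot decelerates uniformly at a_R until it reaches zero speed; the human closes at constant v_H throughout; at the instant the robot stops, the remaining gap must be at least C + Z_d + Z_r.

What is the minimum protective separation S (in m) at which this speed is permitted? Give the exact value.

S_min = 649/600 m = 1.0817 m

stop time T_s = (8/5)/3 = 0.5333 s
robot covers v_R·T_r = 1.6000·0.2500 = 0.4000 m before braking
robot under decel: 1.6000²/(2·3.0000) = 0.4267 m
human over T_r+T_s: 0.0000·(0.2500+0.5333) = 0.0000 m
residual clearance needed = 0.2000+0.0500+0.0050 = 0.2550 m
S_min ≈ 0.4000+0.4267+0.0000+0.2550  ⇒  S_min = 649/600 m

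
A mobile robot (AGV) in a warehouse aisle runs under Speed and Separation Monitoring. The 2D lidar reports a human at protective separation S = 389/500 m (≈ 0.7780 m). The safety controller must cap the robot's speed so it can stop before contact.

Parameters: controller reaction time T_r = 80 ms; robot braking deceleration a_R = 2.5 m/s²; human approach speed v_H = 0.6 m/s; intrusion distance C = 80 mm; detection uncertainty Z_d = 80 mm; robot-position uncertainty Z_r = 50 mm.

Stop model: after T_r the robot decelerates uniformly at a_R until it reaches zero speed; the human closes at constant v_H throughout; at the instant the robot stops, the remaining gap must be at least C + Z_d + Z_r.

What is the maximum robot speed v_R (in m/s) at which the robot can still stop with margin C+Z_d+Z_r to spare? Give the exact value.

v_R_max = 1 m/s = 1.0000 m/s

collect terms ⇒ (1/5)·v_R² + (8/25)·v_R + (-13/25) = 0
  disc = (8/25)² − 4·(1/5)·(-13/25) = 324/625 ; √disc = 18/25
  v_R = (−(8/25) + 18/25) / (2·(1/5)) = 1 m/s
check:
braking lasts T_s = 1/(5/2) = 0.4000 s
robot in T_r: 1.0000·0.0800 = 0.0800 m
robot under decel: 1.0000²/(2·2.5000) = 0.2000 m
human over T_r+T_s: 0.6000·(0.0800+0.4000) = 0.2880 m
C+Z_d+Z_r = 0.0800+0.0800+0.0500 = 0.2100 m
sum ≈ 0.0800+0.2000+0.2880+0.2100 ≈ 0.7780 m = S ✓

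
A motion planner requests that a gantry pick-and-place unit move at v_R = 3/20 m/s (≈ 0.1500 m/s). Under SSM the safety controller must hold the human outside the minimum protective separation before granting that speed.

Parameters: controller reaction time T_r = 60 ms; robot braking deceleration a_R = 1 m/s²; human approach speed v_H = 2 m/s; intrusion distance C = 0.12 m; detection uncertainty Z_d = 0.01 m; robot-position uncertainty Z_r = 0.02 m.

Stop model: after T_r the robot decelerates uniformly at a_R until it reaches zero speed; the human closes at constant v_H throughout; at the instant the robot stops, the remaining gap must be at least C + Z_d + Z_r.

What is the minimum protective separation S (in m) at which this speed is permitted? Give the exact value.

braking lasts T_s = (3/20)/1 = 0.1500 s
robot covers v_R·T_r = 0.1500·0.0600 = 0.0090 m before braking
braking distance = 0.1500²/(2·1.0000) = 0.0112 m
human over T_r+T_s: 2.0000·(0.0600+0.1500) = 0.4200 m
C+Z_d+Z_r = 0.1200+0.0100+0.0200 = 0.1500 m
S_min ≈ 0.0090+0.0112+0.4200+0.1500  ⇒  S_min = 2361/4000 m

S_min = 2361/4000 m = 0.5903 m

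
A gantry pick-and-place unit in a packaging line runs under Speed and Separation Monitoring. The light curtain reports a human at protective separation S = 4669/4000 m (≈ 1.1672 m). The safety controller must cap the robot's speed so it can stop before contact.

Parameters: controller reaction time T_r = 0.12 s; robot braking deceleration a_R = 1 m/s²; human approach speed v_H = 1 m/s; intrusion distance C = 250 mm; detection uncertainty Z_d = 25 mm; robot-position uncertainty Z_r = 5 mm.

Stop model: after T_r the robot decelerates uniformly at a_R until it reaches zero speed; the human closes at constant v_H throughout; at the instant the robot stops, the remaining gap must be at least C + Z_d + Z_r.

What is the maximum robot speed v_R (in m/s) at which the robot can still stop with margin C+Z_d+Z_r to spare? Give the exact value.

quadratic (1/2)·v² + (28/25)·v + (-3069/4000) = 0
  disc = (28/25)² − 4·(1/2)·(-3069/4000) = 27889/10000 ; √disc = 167/100
  v_R = (−(28/25) + 167/100) / (2·(1/2)) = 11/20 m/s
check:
braking lasts T_s = (11/20)/1 = 0.5500 s
robot in T_r: 0.5500·0.1200 = 0.0660 m
braking distance = 0.5500²/(2·1.0000) = 0.1512 m
human closes 1.0000·0.6700 = 0.6700 m
C+Z_d+Z_r = 0.2500+0.0250+0.0050 = 0.2800 m
sum ≈ 0.0660+0.1512+0.6700+0.2800 ≈ 1.1672 m = S ✓

v_R_max = 11/20 m/s = 0.5500 m/s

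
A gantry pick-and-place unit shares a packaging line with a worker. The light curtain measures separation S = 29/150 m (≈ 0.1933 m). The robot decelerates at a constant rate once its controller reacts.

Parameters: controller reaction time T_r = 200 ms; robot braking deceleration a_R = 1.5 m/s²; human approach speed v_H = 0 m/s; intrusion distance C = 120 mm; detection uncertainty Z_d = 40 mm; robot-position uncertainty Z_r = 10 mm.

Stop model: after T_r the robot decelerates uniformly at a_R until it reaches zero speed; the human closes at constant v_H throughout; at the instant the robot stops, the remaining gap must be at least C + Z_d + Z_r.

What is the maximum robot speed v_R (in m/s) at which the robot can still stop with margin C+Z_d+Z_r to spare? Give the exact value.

collect terms ⇒ (1/3)·v_R² + (1/5)·v_R + (-7/300) = 0
  disc = (1/5)² − 4·(1/3)·(-7/300) = 16/225 ; √disc = 4/15
  v_R = (−(1/5) + 4/15) / (2·(1/3)) = 1/10 m/s
check:
stop time T_s = (1/10)/(3/2) = 0.0667 s
reaction-phase robot travel = 0.1000·0.2000 = 0.0200 m
robot covers 0.1000·0.0667 − ½·1.5000·0.0667² = 0.0033 m while stopping
human closes 0.0000·0.2667 = 0.0000 m
residual clearance needed = 0.1200+0.0400+0.0100 = 0.1700 m
sum ≈ 0.0200+0.0033+0.0000+0.1700 ≈ 0.1933 m = S ✓

v_R_max = 1/10 m/s = 0.1000 m/s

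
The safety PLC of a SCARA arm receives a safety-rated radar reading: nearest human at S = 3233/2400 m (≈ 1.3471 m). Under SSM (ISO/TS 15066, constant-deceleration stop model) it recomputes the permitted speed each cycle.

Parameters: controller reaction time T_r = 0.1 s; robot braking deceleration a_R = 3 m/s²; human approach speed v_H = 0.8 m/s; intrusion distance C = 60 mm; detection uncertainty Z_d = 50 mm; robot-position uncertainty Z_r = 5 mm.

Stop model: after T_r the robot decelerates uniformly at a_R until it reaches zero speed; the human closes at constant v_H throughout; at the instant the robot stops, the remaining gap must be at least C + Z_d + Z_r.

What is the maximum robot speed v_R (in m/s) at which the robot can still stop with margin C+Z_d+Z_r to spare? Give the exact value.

quadratic (1/6)·v² + (11/30)·v + (-553/480) = 0
  disc = (11/30)² − 4·(1/6)·(-553/480) = 361/400 ; √disc = 19/20
  v_R = (−(11/30) + 19/20) / (2·(1/6)) = 7/4 m/s
check:
stop time T_s = (7/4)/3 = 0.5833 s
robot covers v_R·T_r = 1.7500·0.1000 = 0.1750 m before braking
robot covers 1.7500·0.5833 − ½·3.0000·0.5833² = 0.5104 m while stopping
human closes 0.8000·0.6833 = 0.5467 m
residual clearance needed = 0.0600+0.0500+0.0050 = 0.1150 m
sum ≈ 0.1750+0.5104+0.5467+0.1150 ≈ 1.3471 m = S ✓

v_R_max = 7/4 m/s = 1.7500 m/s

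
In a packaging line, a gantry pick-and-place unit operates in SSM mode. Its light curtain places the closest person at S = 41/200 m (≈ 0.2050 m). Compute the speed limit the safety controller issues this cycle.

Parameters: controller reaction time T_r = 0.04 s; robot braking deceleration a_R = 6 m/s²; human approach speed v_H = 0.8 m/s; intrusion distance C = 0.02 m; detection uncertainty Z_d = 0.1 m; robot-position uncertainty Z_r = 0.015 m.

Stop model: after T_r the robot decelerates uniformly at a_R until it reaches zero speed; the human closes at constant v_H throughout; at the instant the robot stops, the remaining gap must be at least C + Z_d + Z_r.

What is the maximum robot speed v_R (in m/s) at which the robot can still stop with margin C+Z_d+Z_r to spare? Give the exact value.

collect terms ⇒ (1/12)·v_R² + (13/75)·v_R + (-19/500) = 0
  disc = (13/75)² − 4·(1/12)·(-19/500) = 961/22500 ; √disc = 31/150
  v_R = (−(13/75) + 31/150) / (2·(1/12)) = 1/5 m/s
check:
braking lasts T_s = (1/5)/6 = 0.0333 s
robot in T_r: 0.2000·0.0400 = 0.0080 m
robot under decel: 0.2000²/(2·6.0000) = 0.0033 m
human over T_r+T_s: 0.8000·(0.0400+0.0333) = 0.0587 m
margins: 0.0200+0.1000+0.0150 = 0.1350 m
sum ≈ 0.0080+0.0033+0.0587+0.1350 ≈ 0.2050 m = S ✓

v_R_max = 1/5 m/s = 0.2000 m/s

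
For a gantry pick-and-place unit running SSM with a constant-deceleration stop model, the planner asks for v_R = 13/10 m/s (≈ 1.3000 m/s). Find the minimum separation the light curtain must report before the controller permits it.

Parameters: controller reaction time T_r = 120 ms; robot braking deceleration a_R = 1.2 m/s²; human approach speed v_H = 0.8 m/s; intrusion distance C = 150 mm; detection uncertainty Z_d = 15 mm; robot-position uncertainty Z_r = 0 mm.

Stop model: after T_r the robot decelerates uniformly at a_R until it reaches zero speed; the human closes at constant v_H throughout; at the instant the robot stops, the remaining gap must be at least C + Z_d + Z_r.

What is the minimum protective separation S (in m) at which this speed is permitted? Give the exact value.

stop time T_s = (13/10)/(6/5) = 1.0833 s
robot in T_r: 1.3000·0.1200 = 0.1560 m
robot covers 1.3000·1.0833 − ½·1.2000·1.0833² = 0.7042 m while stopping
human over T_r+T_s: 0.8000·(0.1200+1.0833) = 0.9627 m
C+Z_d+Z_r = 0.1500+0.0150+0.0000 = 0.1650 m
S_min ≈ 0.1560+0.7042+0.9627+0.1650  ⇒  S_min = 11927/6000 m

S_min = 11927/6000 m = 1.9878 m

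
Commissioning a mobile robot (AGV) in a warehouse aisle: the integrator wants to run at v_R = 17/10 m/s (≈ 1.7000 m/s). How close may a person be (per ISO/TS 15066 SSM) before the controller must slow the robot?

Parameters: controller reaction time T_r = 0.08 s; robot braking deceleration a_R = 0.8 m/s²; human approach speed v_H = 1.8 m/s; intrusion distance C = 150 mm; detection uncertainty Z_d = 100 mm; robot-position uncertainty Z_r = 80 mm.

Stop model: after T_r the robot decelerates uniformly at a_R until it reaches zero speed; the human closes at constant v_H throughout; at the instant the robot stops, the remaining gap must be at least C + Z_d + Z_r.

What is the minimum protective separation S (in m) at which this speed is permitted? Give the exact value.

braking lasts T_s = (17/10)/(4/5) = 2.1250 s
robot covers v_R·T_r = 1.7000·0.0800 = 0.1360 m before braking
robot under decel: 1.7000²/(2·0.8000) = 1.8062 m
person approaches 1.8000·(0.0800+2.1250) = 3.9690 m
C+Z_d+Z_r = 0.1500+0.1000+0.0800 = 0.3300 m
S_min ≈ 0.1360+1.8062+3.9690+0.3300  ⇒  S_min = 4993/800 m

S_min = 4993/800 m = 6.2412 m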